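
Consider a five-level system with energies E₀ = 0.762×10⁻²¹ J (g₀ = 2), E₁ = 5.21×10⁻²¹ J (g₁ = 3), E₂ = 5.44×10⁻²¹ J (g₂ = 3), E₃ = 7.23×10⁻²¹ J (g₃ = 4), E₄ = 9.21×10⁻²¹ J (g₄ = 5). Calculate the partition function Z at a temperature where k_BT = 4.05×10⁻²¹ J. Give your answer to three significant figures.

Eᵢ/kT = 0.18815, 1.2864, 1.3432, 1.7852, 2.2741.
Z = Σ gᵢe^(−Eᵢ/kT) = 2·e^(−0.18815) + 3·e^(−1.2864) + 3·e^(−1.3432) + 4·e^(−1.7852) + 5·e^(−2.2741) = 1.6570 + 0.82879 + 0.78303 + 0.67105 + 0.51445 = 4.4543.

Z = 4.45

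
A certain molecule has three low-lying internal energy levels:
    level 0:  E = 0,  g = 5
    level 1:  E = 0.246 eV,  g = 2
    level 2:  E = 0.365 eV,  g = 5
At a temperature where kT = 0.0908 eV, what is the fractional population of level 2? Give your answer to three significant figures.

Eᵢ/kT = 0, 2.7093, 4.0198.
Z = Σ gᵢe^(−Eᵢ/kT) = 5·e^(−0) + 2·e^(−2.7093) + 5·e^(−4.0198) = 5.0000 + 0.13317 + 0.089783 = 5.2230.
P₂ = g₂ e^(−E₂/kT) / Z = 0.089783/5.2230 = 0.0172.

0.0172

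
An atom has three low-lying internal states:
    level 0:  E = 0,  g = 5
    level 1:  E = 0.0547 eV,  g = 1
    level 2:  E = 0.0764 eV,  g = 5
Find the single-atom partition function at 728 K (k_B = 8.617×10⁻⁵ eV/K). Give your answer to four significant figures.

k_BT = 8.617×10⁻⁵ × 728 K = 0.0627318 eV.
Eᵢ/kT = 0, 0.871966, 1.21788.
Z = Σ gᵢe^(−Eᵢ/kT) = 5·e^(−0) + 1·e^(−0.871966) + 5·e^(−1.21788) = 5.00000 + 0.418129 + 1.47928 = 6.89741.

Z = 6.897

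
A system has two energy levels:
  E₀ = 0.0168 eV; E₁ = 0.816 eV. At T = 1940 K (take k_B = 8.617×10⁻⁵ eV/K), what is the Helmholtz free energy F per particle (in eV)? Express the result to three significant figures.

k_BT = 8.617×10⁻⁵ × 1940 K = 0.16717 eV.
Eᵢ/kT = 0.10050, 4.8813.
Z = Σ e^(−Eᵢ/kT) = e^(−0.10050) + e^(−4.8813) = 0.90439 + 0.0075871 = 0.91198.
F = −kT ln Z = −0.16717 × ln(0.91198) = −0.16717 × -0.092137 = 0.0154 eV.

0.0154 eV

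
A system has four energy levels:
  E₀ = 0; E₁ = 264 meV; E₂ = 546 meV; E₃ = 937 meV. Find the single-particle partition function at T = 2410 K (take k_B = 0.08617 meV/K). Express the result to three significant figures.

k_BT = 0.08617 × 2410 K = 207.67 meV.
Eᵢ/kT = 0, 1.2712, 2.6292, 4.5120.
Z = Σ e^(−Eᵢ/kT) = e^(−0) + e^(−1.2712) + e^(−2.6292) + e^(−4.5120) = 1.0000 + 0.28049 + 0.072136 + 0.010976 = 1.3636.

Z = 1.36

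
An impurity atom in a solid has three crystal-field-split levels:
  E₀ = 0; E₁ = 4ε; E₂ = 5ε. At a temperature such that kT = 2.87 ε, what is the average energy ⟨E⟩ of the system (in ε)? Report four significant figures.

Eᵢ/kT = 0, 1.39373, 1.74216.
Z = Σ e^(−Eᵢ/kT) = e^(−0) + e^(−1.39373) + e^(−1.74216) = 1.00000 + 0.248148 + 0.175142 = 1.42329.
⟨E⟩ = Σ Eᵢ e^(−Eᵢ/kT) / Z = (0·1.00000 + 4·0.248148 + 5·0.175142) / 1.42329 = 1.313 ε.

1.313 ε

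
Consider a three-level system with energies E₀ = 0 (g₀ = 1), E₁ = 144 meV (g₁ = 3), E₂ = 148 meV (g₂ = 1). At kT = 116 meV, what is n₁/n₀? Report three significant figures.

0.867

n₁/n₀ = (g₁/g₀) exp[−(E₁−E₀)/kT] = (3/1) × exp(−(144 meV)/(116 meV)) = (3/1) × exp(-1.2414) = 0.867.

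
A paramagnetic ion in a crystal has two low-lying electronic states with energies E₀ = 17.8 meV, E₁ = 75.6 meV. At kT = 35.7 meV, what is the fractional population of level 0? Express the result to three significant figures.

Eᵢ/kT = 0.49860, 2.1176.
Z = Σ e^(−Eᵢ/kT) = e^(−0.49860) + e^(−2.1176) = 0.60738 + 0.12032 = 0.72770.
P₀ = e^(−E₀/kT) / Z = 0.60738/0.72770 = 0.835.

0.835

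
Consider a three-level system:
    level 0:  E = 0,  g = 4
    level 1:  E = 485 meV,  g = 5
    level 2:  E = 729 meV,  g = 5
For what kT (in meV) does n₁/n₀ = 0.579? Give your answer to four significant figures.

n₁/n₀ = (g₁/g₀) exp[−(E₁−E₀)/kT] = 0.579.
⇒ (E₁−E₀)/kT = ln((5/4)/0.579) = ln(2.15889) = 0.769594.
kT = 485 meV / 0.769594 = 630.2 meV.

630.2 meV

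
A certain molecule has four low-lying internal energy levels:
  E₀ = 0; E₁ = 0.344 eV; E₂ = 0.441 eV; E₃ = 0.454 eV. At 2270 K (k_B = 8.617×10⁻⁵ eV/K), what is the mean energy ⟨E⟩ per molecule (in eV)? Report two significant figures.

0.11 eV

k_BT = 8.617×10⁻⁵ × 2270 K = 0.1956 eV.
Eᵢ/kT = 0, 1.759, 2.255, 2.321.
Z = Σ e^(−Eᵢ/kT) = e^(−0) + e^(−1.759) + e^(−2.255) + e^(−2.321) = 1.000 + 0.1722 + 0.1049 + 0.09818 = 1.375.
⟨E⟩ = Σ Eᵢ e^(−Eᵢ/kT) / Z = (0·1.000 + 0.344·0.1722 + 0.441·0.1049 + 0.454·0.09818) / 1.375 = 0.11 eV.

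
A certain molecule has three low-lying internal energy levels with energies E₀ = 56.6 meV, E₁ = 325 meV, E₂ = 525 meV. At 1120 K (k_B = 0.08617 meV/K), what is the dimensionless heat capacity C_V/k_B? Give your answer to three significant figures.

k_BT = 0.08617 × 1120 K = 96.510 meV.
Eᵢ/kT = 0.58647, 3.3675, 5.4399.
Z = Σ e^(−Eᵢ/kT) = e^(−0.58647) + e^(−3.3675) + e^(−5.4399) = 0.55629 + 0.034476 + 0.0043399 = 0.59511.
⟨E⟩ = 75.564 meV, ⟨E²⟩ = 11124 meV².
C_V/k_B = (⟨E²⟩ − ⟨E⟩²)/(kT)² = (11124 − 5709.9)/9314.2 = 0.581.

0.581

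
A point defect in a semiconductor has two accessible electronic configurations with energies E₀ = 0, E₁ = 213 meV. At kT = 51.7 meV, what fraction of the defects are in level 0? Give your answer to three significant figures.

Eᵢ/kT = 0, 4.1199.
Z = Σ e^(−Eᵢ/kT) = e^(−0) + e^(−4.1199) = 1.0000 + 0.016246 = 1.0162.
P₀ = e^(−E₀/kT) / Z = 1.0000/1.0162 = 0.984.

0.984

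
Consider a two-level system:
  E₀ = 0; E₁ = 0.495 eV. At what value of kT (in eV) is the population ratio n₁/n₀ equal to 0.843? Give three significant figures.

2.90 eV

n₁/n₀ = exp[−(E₁−E₀)/kT] = 0.843.
⇒ (E₁−E₀)/kT = ln(1/0.843) = ln(1.1862) = 0.17075.
kT = 0.495 eV / 0.17075 = 2.90 eV.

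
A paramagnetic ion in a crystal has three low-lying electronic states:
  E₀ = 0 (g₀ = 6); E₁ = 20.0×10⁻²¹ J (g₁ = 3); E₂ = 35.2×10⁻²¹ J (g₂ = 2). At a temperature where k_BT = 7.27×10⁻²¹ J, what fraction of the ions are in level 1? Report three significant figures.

0.0309

Eᵢ/kT = 0, 2.7510, 4.8418.
Z = Σ gᵢe^(−Eᵢ/kT) = 6·e^(−0) + 3·e^(−2.7510) + 2·e^(−4.8418) = 6.0000 + 0.19159 + 0.015786 = 6.2074.
P₁ = g₁ e^(−E₁/kT) / Z = 0.19159/6.2074 = 0.0309.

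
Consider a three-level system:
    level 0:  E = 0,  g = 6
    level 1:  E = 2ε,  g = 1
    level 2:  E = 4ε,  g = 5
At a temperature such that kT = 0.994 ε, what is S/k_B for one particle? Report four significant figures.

Eᵢ/kT = 0, 2.01207, 4.02414.
Z = Σ gᵢe^(−Eᵢ/kT) = 6·e^(−0) + 1·e^(−2.01207) + 5·e^(−4.02414) = 6.00000 + 0.133712 + 0.0893940 = 6.22311.
⟨E⟩ = Σ EᵢPᵢ = 0.100432 ε.
S/k_B = ln Z + ⟨E⟩/kT = ln(6.22311) + 0.100432/0.994 = 1.82827 + 0.101038 = 1.929.

1.929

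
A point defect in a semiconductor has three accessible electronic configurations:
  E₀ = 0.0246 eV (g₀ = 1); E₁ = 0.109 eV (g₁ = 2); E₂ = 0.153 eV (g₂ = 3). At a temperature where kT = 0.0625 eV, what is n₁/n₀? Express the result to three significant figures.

n₁/n₀ = (g₁/g₀) exp[−(E₁−E₀)/kT] = (2/1) × exp(−(0.0844 eV)/(0.0625 eV)) = (2/1) × exp(-1.3504) = 0.518.

0.518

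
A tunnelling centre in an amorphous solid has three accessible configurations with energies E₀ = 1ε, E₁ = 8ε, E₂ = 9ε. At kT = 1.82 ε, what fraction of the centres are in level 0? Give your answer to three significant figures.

Eᵢ/kT = 0.54945, 4.3956, 4.9451.
Z = Σ e^(−Eᵢ/kT) = e^(−0.54945) + e^(−4.3956) + e^(−4.9451) = 0.57727 + 0.012331 + 0.0071182 = 0.59672.
P₀ = e^(−E₀/kT) / Z = 0.57727/0.59672 = 0.967.

0.967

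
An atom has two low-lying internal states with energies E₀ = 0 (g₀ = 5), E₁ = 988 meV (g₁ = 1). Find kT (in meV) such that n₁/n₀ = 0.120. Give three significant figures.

1930 meV

n₁/n₀ = (g₁/g₀) exp[−(E₁−E₀)/kT] = 0.120.
⇒ (E₁−E₀)/kT = ln((1/5)/0.120) = ln(1.6667) = 0.51085.
kT = 988 meV / 0.51085 = 1930 meV.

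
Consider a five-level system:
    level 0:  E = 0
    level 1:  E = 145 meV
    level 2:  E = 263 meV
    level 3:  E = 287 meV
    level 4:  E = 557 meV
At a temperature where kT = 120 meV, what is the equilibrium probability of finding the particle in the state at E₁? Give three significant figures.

Eᵢ/kT = 0, 1.2083, 2.1917, 2.3917, 4.6417.
Z = Σ e^(−Eᵢ/kT) = e^(−0) + e^(−1.2083) + e^(−2.1917) + e^(−2.3917) + e^(−4.6417) = 1.0000 + 0.29870 + 0.11173 + 0.091474 + 0.0096413 = 1.5115.
P₁ = e^(−E₁/kT) / Z = 0.29870/1.5115 = 0.198.

0.198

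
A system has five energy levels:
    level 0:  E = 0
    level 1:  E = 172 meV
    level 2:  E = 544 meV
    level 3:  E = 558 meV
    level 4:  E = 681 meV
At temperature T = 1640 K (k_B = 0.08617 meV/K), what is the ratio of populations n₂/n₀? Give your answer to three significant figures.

0.0213

k_BT = 0.08617 × 1640 K = 141.32 meV.
n₂/n₀ = exp[−(E₂−E₀)/kT] = exp(−(544 meV)/(141.32 meV)) = exp(-3.8494) = 0.0213.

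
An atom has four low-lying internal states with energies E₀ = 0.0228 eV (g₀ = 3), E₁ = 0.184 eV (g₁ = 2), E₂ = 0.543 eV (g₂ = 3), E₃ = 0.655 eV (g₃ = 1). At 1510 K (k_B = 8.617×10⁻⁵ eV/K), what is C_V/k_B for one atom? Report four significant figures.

0.4643

k_BT = 8.617×10⁻⁵ × 1510 K = 0.130117 eV.
Eᵢ/kT = 0.175227, 1.41411, 4.17317, 5.03393.
Z = Σ gᵢe^(−Eᵢ/kT) = 3·e^(−0.175227) + 2·e^(−1.41411) + 3·e^(−4.17317) + 1·e^(−5.03393) = 2.51780 + 0.486284 + 0.0462101 + 0.00651316 = 3.05681.
⟨E⟩ = 0.0576550 eV, ⟨E²⟩ = 0.0111854 eV².
C_V/k_B = (⟨E²⟩ − ⟨E⟩²)/(kT)² = (0.0111854 − 0.00332410)/0.0169304 = 0.4643.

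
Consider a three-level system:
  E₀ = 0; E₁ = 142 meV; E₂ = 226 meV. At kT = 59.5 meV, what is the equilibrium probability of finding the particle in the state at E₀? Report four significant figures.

Eᵢ/kT = 0, 2.38655, 3.79832.
Z = Σ e^(−Eᵢ/kT) = e^(−0) + e^(−2.38655) + e^(−3.79832) = 1.00000 + 0.0919464 + 0.0224084 = 1.11435.
P₀ = e^(−E₀/kT) / Z = 1.00000/1.11435 = 0.8974.

0.8974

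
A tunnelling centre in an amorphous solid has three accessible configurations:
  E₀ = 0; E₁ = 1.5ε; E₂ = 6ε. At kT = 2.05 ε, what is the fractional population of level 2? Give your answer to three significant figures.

Eᵢ/kT = 0, 0.73171, 2.9268.
Z = Σ e^(−Eᵢ/kT) = e^(−0) + e^(−0.73171) + e^(−2.9268) = 1.0000 + 0.48109 + 0.053568 = 1.5347.
P₂ = e^(−E₂/kT) / Z = 0.053568/1.5347 = 0.0349.

0.0349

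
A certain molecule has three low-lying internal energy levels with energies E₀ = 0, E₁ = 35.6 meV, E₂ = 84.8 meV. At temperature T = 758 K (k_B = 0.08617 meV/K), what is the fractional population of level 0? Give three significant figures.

k_BT = 0.08617 × 758 K = 65.317 meV.
Eᵢ/kT = 0, 0.54503, 1.2983.
Z = Σ e^(−Eᵢ/kT) = e^(−0) + e^(−0.54503) + e^(−1.2983) = 1.0000 + 0.57982 + 0.27300 = 1.8528.
P₀ = e^(−E₀/kT) / Z = 1.0000/1.8528 = 0.540.

0.540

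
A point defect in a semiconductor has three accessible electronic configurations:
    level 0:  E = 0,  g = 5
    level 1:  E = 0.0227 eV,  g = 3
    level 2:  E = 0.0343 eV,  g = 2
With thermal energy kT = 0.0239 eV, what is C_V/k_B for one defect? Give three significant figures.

Eᵢ/kT = 0, 0.94979, 1.4351.
Z = Σ gᵢe^(−Eᵢ/kT) = 5·e^(−0) + 3·e^(−0.94979) + 2·e^(−1.4351) = 5.0000 + 1.1605 + 0.47618 = 6.6367.
⟨E⟩ = 0.0064304 eV, ⟨E²⟩ = 0.00017452 eV².
C_V/k_B = (⟨E²⟩ − ⟨E⟩²)/(kT)² = (0.00017452 − 0.000041350)/0.00057121 = 0.233.

0.233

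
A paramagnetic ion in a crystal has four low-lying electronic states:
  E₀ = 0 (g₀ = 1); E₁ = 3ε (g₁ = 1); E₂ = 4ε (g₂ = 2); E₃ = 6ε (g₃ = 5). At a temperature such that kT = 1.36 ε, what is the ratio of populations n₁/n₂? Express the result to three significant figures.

1.04

n₁/n₂ = (g₁/g₂) exp[−(E₁−E₂)/kT] = (1/2) × exp(−(-1ε)/(1.36ε)) = (1/2) × exp(0.73529) = 1.04.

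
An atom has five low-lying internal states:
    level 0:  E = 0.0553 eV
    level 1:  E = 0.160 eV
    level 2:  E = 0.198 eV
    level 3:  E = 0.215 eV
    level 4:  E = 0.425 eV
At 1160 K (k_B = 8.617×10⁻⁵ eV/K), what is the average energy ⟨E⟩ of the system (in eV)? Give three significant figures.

0.117 eV

k_BT = 8.617×10⁻⁵ × 1160 K = 0.099957 eV.
Eᵢ/kT = 0.55324, 1.6007, 1.9809, 2.1509, 4.2518.
Z = Σ e^(−Eᵢ/kT) = e^(−0.55324) + e^(−1.6007) + e^(−1.9809) + e^(−2.1509) + e^(−4.2518) = 0.57508 + 0.20176 + 0.13795 + 0.11638 + 0.014239 = 1.0454.
⟨E⟩ = Σ Eᵢ e^(−Eᵢ/kT) / Z = (0.0553·0.57508 + 0.160·0.20176 + 0.198·0.13795 + 0.215·0.11638 + 0.425·0.014239) / 1.0454 = 0.117 eV.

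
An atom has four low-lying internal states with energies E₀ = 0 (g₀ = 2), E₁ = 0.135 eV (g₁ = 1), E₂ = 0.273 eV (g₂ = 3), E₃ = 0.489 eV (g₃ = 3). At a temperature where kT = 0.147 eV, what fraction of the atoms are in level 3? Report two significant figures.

0.036

Eᵢ/kT = 0, 0.9184, 1.857, 3.327.
Z = Σ gᵢe^(−Eᵢ/kT) = 2·e^(−0) + 1·e^(−0.9184) + 3·e^(−1.857) + 3·e^(−3.327) = 2.000 + 0.3992 + 0.4684 + 0.1077 = 2.975.
P₃ = g₃ e^(−E₃/kT) / Z = 0.1077/2.975 = 0.036.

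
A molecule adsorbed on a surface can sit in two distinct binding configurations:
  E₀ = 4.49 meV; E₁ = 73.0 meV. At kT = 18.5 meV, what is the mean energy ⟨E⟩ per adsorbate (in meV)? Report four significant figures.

Eᵢ/kT = 0.242703, 3.94595.
Z = Σ e^(−Eᵢ/kT) = e^(−0.242703) + e^(−3.94595) = 0.784504 + 0.0193328 = 0.803837.
⟨E⟩ = Σ Eᵢ e^(−Eᵢ/kT) / Z = (4.49·0.784504 + 73.0·0.0193328) / 0.803837 = 6.138 meV.

6.138 meV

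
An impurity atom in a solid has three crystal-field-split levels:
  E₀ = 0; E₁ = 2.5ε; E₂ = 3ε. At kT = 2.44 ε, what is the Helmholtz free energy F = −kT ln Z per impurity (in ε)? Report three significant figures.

Eᵢ/kT = 0, 1.0246, 1.2295.
Z = Σ e^(−Eᵢ/kT) = e^(−0) + e^(−1.0246) + e^(−1.2295) = 1.0000 + 0.35894 + 0.29244 = 1.6514.
F = −kT ln Z = −2.44 × ln(1.6514) = −2.44 × 0.50162 = -1.22 ε.

-1.22 ε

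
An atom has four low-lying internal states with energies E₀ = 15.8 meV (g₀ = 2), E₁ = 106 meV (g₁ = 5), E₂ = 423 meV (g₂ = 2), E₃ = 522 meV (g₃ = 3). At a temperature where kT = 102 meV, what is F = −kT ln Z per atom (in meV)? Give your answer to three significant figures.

-129 meV

Eᵢ/kT = 0.15490, 1.0392, 4.1471, 5.1176.
Z = Σ gᵢe^(−Eᵢ/kT) = 2·e^(−0.15490) + 5·e^(−1.0392) + 2·e^(−4.1471) + 3·e^(−5.1176) = 1.7130 + 1.7687 + 0.031620 + 0.017971 = 3.5313.
F = −kT ln Z = −102 × ln(3.5313) = −102 × 1.2617 = -129 meV.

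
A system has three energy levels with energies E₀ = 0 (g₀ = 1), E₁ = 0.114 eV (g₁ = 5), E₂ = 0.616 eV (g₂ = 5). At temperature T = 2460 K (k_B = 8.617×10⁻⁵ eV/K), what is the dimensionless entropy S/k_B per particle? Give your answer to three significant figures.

2.00

k_BT = 8.617×10⁻⁵ × 2460 K = 0.21198 eV.
Eᵢ/kT = 0, 0.53779, 2.9059.
Z = Σ gᵢe^(−Eᵢ/kT) = 1·e^(−0) + 5·e^(−0.53779) + 5·e^(−2.9059) = 1.0000 + 2.9202 + 0.27350 = 4.1937.
⟨E⟩ = Σ EᵢPᵢ = 0.11956 eV.
S/k_B = ln Z + ⟨E⟩/kT = ln(4.1937) + 0.11956/0.21198 = 1.4336 + 0.56402 = 2.00.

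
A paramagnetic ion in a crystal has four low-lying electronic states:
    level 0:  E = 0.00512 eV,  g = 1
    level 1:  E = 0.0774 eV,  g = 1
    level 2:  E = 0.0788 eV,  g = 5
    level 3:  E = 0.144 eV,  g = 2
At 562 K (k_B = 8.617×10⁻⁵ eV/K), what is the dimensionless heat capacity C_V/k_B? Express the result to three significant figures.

0.717

k_BT = 8.617×10⁻⁵ × 562 K = 0.048428 eV.
Eᵢ/kT = 0.10572, 1.5982, 1.6272, 2.9735.
Z = Σ gᵢe^(−Eᵢ/kT) = 1·e^(−0.10572) + 1·e^(−1.5982) + 5·e^(−1.6272) + 2·e^(−2.9735) = 0.89968 + 0.20226 + 0.98239 + 0.10225 = 2.1866.
⟨E⟩ = 0.051403 eV, ⟨E²⟩ = 0.0043243 eV².
C_V/k_B = (⟨E²⟩ − ⟨E⟩²)/(kT)² = (0.0043243 − 0.0026423)/0.0023453 = 0.717.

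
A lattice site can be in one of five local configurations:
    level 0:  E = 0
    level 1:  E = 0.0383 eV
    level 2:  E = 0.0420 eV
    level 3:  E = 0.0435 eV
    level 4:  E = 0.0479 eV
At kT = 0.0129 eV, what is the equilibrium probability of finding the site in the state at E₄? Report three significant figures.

Eᵢ/kT = 0, 2.9690, 3.2558, 3.3721, 3.7132.
Z = Σ e^(−Eᵢ/kT) = e^(−0) + e^(−2.9690) + e^(−3.2558) + e^(−3.3721) + e^(−3.7132) = 1.0000 + 0.051355 + 0.038550 + 0.034317 + 0.024399 = 1.1486.
P₄ = e^(−E₄/kT) / Z = 0.024399/1.1486 = 0.0212.

0.0212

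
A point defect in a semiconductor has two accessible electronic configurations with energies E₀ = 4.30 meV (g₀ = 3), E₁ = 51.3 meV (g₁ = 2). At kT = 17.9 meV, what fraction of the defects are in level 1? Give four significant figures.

Eᵢ/kT = 0.240223, 2.86592.
Z = Σ gᵢe^(−Eᵢ/kT) = 3·e^(−0.240223) + 2·e^(−2.86592) = 2.35936 + 0.113861 = 2.47322.
P₁ = g₁ e^(−E₁/kT) / Z = 0.113861/2.47322 = 0.04604.

0.04604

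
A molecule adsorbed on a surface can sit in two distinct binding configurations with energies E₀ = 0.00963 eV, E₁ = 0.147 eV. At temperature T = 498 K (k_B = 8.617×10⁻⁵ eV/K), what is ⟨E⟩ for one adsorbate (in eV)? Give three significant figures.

k_BT = 8.617×10⁻⁵ × 498 K = 0.042913 eV.
Eᵢ/kT = 0.22441, 3.4255.
Z = Σ e^(−Eᵢ/kT) = e^(−0.22441) + e^(−3.4255) = 0.79899 + 0.032533 = 0.83152.
⟨E⟩ = Σ Eᵢ e^(−Eᵢ/kT) / Z = (0.00963·0.79899 + 0.147·0.032533) / 0.83152 = 0.0150 eV.

0.0150 eV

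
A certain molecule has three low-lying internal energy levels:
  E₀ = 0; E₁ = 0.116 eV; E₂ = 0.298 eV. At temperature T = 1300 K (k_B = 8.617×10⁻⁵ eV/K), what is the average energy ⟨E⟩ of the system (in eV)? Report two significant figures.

k_BT = 8.617×10⁻⁵ × 1300 K = 0.1120 eV.
Eᵢ/kT = 0, 1.036, 2.661.
Z = Σ e^(−Eᵢ/kT) = e^(−0) + e^(−1.036) + e^(−2.661) = 1.000 + 0.3549 + 0.06988 = 1.425.
⟨E⟩ = Σ Eᵢ e^(−Eᵢ/kT) / Z = (0·1.000 + 0.116·0.3549 + 0.298·0.06988) / 1.425 = 0.044 eV.

0.044 eV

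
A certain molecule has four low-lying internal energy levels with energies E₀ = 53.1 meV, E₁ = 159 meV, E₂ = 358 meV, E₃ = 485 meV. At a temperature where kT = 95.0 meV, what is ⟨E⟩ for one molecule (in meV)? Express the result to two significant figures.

Eᵢ/kT = 0.5589, 1.674, 3.768, 5.105.
Z = Σ e^(−Eᵢ/kT) = e^(−0.5589) + e^(−1.674) + e^(−3.768) + e^(−5.105) = 0.5718 + 0.1875 + 0.02310 + 0.006066 = 0.7885.
⟨E⟩ = Σ Eᵢ e^(−Eᵢ/kT) / Z = (53.1·0.5718 + 159·0.1875 + 358·0.02310 + 485·0.006066) / 0.7885 = 91 meV.

91 meV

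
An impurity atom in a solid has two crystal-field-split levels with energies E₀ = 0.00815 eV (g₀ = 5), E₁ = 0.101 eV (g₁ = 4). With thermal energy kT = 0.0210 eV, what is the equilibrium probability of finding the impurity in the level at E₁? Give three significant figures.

0.00952

Eᵢ/kT = 0.38810, 4.8095.
Z = Σ gᵢe^(−Eᵢ/kT) = 5·e^(−0.38810) + 4·e^(−4.8095) = 3.3917 + 0.032608 = 3.4243.
P₁ = g₁ e^(−E₁/kT) / Z = 0.032608/3.4243 = 0.00952.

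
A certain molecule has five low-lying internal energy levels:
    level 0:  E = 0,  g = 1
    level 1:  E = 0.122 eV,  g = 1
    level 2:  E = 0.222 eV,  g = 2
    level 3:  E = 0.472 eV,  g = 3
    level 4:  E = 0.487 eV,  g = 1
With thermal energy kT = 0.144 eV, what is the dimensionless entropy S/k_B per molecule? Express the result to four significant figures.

1.448

Eᵢ/kT = 0, 0.847222, 1.54167, 3.27778, 3.38194.
Z = Σ gᵢe^(−Eᵢ/kT) = 1·e^(−0) + 1·e^(−0.847222) + 2·e^(−1.54167) + 3·e^(−3.27778) + 1·e^(−3.38194) = 1.00000 + 0.428604 + 0.428047 + 0.113136 + 0.0339815 = 2.00377.
⟨E⟩ = Σ EᵢPᵢ = 0.108428 eV.
S/k_B = ln Z + ⟨E⟩/kT = ln(2.00377) + 0.108428/0.144 = 0.695030 + 0.752972 = 1.448.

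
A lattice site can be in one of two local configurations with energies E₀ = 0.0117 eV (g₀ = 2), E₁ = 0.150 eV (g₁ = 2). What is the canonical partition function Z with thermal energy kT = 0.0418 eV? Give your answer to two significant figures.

Eᵢ/kT = 0.2799, 3.589.
Z = Σ gᵢe^(−Eᵢ/kT) = 2·e^(−0.2799) + 2·e^(−3.589) = 1.512 + 0.05525 = 1.567.

Z = 1.6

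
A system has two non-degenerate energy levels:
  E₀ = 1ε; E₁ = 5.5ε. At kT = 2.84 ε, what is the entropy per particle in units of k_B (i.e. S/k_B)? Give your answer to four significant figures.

Eᵢ/kT = 0.352113, 1.93662.
Z = Σ e^(−Eᵢ/kT) = e^(−0.352113) + e^(−1.93662) = 0.703201 + 0.144190 = 0.847391.
⟨E⟩ = Σ EᵢPᵢ = 1.76571 ε.
S/k_B = ln Z + ⟨E⟩/kT = ln(0.847391) + 1.76571/2.84 = -0.165593 + 0.621729 = 0.4561.

0.4561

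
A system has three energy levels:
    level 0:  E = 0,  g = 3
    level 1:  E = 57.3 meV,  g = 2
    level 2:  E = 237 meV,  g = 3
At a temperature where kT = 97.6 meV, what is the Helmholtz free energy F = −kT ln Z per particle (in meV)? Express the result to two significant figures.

Eᵢ/kT = 0, 0.5871, 2.428.
Z = Σ gᵢe^(−Eᵢ/kT) = 3·e^(−0) + 2·e^(−0.5871) + 3·e^(−2.428) = 3.000 + 1.112 + 0.2646 = 4.377.
F = −kT ln Z = −97.6 × ln(4.377) = −97.6 × 1.476 = -140 meV.

-140 meV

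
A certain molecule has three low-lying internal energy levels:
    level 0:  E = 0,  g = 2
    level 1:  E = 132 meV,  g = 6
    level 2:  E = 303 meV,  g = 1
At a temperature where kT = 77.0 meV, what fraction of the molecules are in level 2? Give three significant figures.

Eᵢ/kT = 0, 1.7143, 3.9351.
Z = Σ gᵢe^(−Eᵢ/kT) = 2·e^(−0) + 6·e^(−1.7143) + 1·e^(−3.9351) = 2.0000 + 1.0805 + 0.019544 = 3.1000.
P₂ = g₂ e^(−E₂/kT) / Z = 0.019544/3.1000 = 0.00630.

0.00630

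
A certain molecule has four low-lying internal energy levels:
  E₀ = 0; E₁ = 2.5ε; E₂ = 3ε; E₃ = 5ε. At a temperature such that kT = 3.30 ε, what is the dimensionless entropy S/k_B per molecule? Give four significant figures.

1.242

Eᵢ/kT = 0, 0.757576, 0.909091, 1.51515.
Z = Σ e^(−Eᵢ/kT) = e^(−0) + e^(−0.757576) + e^(−0.909091) + e^(−1.51515) = 1.00000 + 0.468801 + 0.402890 + 0.219775 = 2.09147.
⟨E⟩ = Σ EᵢPᵢ = 1.66369 ε.
S/k_B = ln Z + ⟨E⟩/kT = ln(2.09147) + 1.66369/3.30 = 0.737867 + 0.504148 = 1.242.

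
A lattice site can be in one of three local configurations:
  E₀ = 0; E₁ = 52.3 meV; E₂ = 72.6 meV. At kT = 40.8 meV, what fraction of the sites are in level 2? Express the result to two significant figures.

0.12

Eᵢ/kT = 0, 1.282, 1.779.
Z = Σ e^(−Eᵢ/kT) = e^(−0) + e^(−1.282) + e^(−1.779) = 1.000 + 0.2775 + 0.1688 = 1.446.
P₂ = e^(−E₂/kT) / Z = 0.1688/1.446 = 0.12.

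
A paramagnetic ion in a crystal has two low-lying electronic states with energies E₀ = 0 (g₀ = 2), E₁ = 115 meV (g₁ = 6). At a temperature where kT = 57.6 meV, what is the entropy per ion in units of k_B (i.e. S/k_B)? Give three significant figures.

Eᵢ/kT = 0, 1.9965.
Z = Σ gᵢe^(−Eᵢ/kT) = 2·e^(−0) + 6·e^(−1.9965) = 2.0000 + 0.81486 = 2.8149.
⟨E⟩ = Σ EᵢPᵢ = 33.290 meV.
S/k_B = ln Z + ⟨E⟩/kT = ln(2.8149) + 33.290/57.6 = 1.0349 + 0.57795 = 1.61.

1.61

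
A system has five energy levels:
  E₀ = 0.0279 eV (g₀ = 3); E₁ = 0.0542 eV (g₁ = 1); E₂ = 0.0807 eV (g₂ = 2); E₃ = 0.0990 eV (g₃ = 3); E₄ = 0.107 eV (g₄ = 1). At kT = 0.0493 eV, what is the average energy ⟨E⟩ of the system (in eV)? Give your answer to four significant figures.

Eᵢ/kT = 0.565923, 1.09939, 1.63692, 2.00811, 2.17039.
Z = Σ gᵢe^(−Eᵢ/kT) = 3·e^(−0.565923) + 1·e^(−1.09939) + 2·e^(−1.63692) + 3·e^(−2.00811) + 1·e^(−2.17039) = 1.70351 + 0.333074 + 0.389157 + 0.402726 + 0.114133 = 2.94260.
⟨E⟩ = Σ Eᵢ gᵢe^(−Eᵢ/kT) / Z = (0.0279·1.70351 + 0.0542·0.333074 + 0.0807·0.389157 + 0.0990·0.402726 + 0.107·0.114133) / 2.94260 = 0.05066 eV.

0.05066 eV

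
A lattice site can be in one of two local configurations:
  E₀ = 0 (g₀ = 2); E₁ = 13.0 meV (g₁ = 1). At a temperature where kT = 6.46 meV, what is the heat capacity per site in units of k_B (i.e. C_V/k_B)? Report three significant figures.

Eᵢ/kT = 0, 2.0124.
Z = Σ gᵢe^(−Eᵢ/kT) = 2·e^(−0) + 1·e^(−2.0124) = 2.0000 + 0.13367 = 2.1337.
⟨E⟩ = 0.81441 meV, ⟨E²⟩ = 10.587 meV².
C_V/k_B = (⟨E²⟩ − ⟨E⟩²)/(kT)² = (10.587 − 0.66326)/41.732 = 0.238.

0.238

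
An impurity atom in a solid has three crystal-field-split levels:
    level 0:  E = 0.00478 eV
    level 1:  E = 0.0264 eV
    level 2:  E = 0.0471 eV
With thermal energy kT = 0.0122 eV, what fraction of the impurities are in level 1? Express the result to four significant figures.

0.1415

Eᵢ/kT = 0.391803, 2.16393, 3.86066.
Z = Σ e^(−Eᵢ/kT) = e^(−0.391803) + e^(−2.16393) + e^(−3.86066) = 0.675837 + 0.114873 + 0.0210541 = 0.811764.
P₁ = e^(−E₁/kT) / Z = 0.114873/0.811764 = 0.1415.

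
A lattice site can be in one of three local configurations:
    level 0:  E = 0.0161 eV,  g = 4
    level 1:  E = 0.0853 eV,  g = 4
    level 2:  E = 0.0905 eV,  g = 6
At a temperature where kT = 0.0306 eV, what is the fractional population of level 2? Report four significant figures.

0.1067

Eᵢ/kT = 0.526144, 2.78758, 2.95752.
Z = Σ gᵢe^(−Eᵢ/kT) = 4·e^(−0.526144) + 4·e^(−2.78758) + 6·e^(−2.95752) = 2.36352 + 0.246280 + 0.311686 = 2.92149.
P₂ = g₂ e^(−E₂/kT) / Z = 0.311686/2.92149 = 0.1067.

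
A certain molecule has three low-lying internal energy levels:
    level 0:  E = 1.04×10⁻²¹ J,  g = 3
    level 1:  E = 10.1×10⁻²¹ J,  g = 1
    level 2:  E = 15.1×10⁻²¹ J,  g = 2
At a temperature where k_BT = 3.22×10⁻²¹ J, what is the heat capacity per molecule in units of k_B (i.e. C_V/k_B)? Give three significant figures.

0.303

Eᵢ/kT = 0.32298, 3.1366, 4.6894.
Z = Σ gᵢe^(−Eᵢ/kT) = 3·e^(−0.32298) + 1·e^(−3.1366) + 2·e^(−4.6894) = 2.1720 + 0.043430 + 0.018384 = 2.2338.
⟨E⟩ = 1.3319, ⟨E²⟩ = 4.9115.
C_V/k_B = (⟨E²⟩ − ⟨E⟩²)/(kT)² = (4.9115 − 1.7740)/10.368 = 0.303.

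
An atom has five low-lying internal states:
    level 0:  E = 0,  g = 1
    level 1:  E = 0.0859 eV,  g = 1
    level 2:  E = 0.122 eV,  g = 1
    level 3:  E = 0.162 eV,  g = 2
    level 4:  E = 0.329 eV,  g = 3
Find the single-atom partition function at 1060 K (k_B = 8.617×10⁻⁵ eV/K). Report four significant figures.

k_BT = 8.617×10⁻⁵ × 1060 K = 0.0913402 eV.
Eᵢ/kT = 0, 0.940440, 1.33567, 1.77359, 3.60192.
Z = Σ gᵢe^(−Eᵢ/kT) = 1·e^(−0) + 1·e^(−0.940440) + 1·e^(−1.33567) + 2·e^(−1.77359) + 3·e^(−3.60192) = 1.00000 + 0.390456 + 0.262982 + 0.339445 + 0.0818139 = 2.07470.

Z = 2.075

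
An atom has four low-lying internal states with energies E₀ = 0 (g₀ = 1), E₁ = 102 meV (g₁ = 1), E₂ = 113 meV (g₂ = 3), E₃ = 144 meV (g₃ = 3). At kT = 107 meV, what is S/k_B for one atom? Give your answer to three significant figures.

1.95

Eᵢ/kT = 0, 0.95327, 1.0561, 1.3458.
Z = Σ gᵢe^(−Eᵢ/kT) = 1·e^(−0) + 1·e^(−0.95327) + 3·e^(−1.0561) + 3·e^(−1.3458) = 1.0000 + 0.38548 + 1.0434 + 0.78099 = 3.2099.
⟨E⟩ = Σ EᵢPᵢ = 84.017 meV.
S/k_B = ln Z + ⟨E⟩/kT = ln(3.2099) + 84.017/107 = 1.1662 + 0.78521 = 1.95.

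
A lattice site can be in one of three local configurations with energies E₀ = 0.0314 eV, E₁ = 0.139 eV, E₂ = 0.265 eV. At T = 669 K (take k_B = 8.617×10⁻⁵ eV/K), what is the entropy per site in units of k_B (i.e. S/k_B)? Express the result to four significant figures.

0.4652

k_BT = 8.617×10⁻⁵ × 669 K = 0.0576477 eV.
Eᵢ/kT = 0.544688, 2.41120, 4.59689.
Z = Σ e^(−Eᵢ/kT) = e^(−0.544688) + e^(−2.41120) + e^(−4.59689) = 0.580023 + 0.0897076 + 0.0100831 = 0.679814.
⟨E⟩ = Σ EᵢPᵢ = 0.0490636 eV.
S/k_B = ln Z + ⟨E⟩/kT = ln(0.679814) + 0.0490636/0.0576477 = -0.385936 + 0.851094 = 0.4652.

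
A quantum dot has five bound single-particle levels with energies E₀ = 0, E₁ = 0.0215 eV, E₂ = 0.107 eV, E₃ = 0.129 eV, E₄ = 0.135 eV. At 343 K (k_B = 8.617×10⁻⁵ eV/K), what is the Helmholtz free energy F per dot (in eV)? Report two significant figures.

-0.013 eV

k_BT = 8.617×10⁻⁵ × 343 K = 0.02956 eV.
Eᵢ/kT = 0, 0.7273, 3.620, 4.364, 4.567.
Z = Σ e^(−Eᵢ/kT) = e^(−0) + e^(−0.7273) + e^(−3.620) + e^(−4.364) + e^(−4.567) = 1.000 + 0.4832 + 0.02678 + 0.01273 + 0.01039 = 1.533.
F = −kT ln Z = −0.02956 × ln(1.533) = −0.02956 × 0.4272 = -0.013 eV.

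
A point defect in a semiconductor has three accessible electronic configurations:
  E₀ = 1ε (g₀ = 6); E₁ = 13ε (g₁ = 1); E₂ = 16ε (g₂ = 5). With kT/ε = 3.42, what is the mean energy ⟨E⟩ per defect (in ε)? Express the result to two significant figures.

1.2 ε

Eᵢ/kT = 0.2924, 3.801, 4.678.
Z = Σ gᵢe^(−Eᵢ/kT) = 6·e^(−0.2924) + 1·e^(−3.801) + 5·e^(−4.678) = 4.479 + 0.02235 + 0.04649 = 4.548.
⟨E⟩ = Σ Eᵢ gᵢe^(−Eᵢ/kT) / Z = (1·4.479 + 13·0.02235 + 16·0.04649) / 4.548 = 1.2 ε.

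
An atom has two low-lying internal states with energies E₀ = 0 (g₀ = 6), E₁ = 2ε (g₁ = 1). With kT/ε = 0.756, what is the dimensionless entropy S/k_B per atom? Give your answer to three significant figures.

1.83

Eᵢ/kT = 0, 2.6455.
Z = Σ gᵢe^(−Eᵢ/kT) = 6·e^(−0) + 1·e^(−2.6455) = 6.0000 + 0.070970 = 6.0710.
⟨E⟩ = Σ EᵢPᵢ = 0.023380 ε.
S/k_B = ln Z + ⟨E⟩/kT = ln(6.0710) + 0.023380/0.756 = 1.8035 + 0.030926 = 1.83.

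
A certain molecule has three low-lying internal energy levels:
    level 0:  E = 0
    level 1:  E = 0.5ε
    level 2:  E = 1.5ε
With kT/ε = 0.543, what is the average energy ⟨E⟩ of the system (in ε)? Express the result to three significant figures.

0.201 ε

Eᵢ/kT = 0, 0.92081, 2.7624.
Z = Σ e^(−Eᵢ/kT) = e^(−0) + e^(−0.92081) + e^(−2.7624) = 1.0000 + 0.39820 + 0.063140 = 1.4613.
⟨E⟩ = Σ Eᵢ e^(−Eᵢ/kT) / Z = (0·1.0000 + 0.5·0.39820 + 1.5·0.063140) / 1.4613 = 0.201 ε.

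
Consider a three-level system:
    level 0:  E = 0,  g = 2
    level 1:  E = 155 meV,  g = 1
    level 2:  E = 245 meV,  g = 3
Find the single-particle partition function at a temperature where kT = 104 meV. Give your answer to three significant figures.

Z = 2.51

Eᵢ/kT = 0, 1.4904, 2.3558.
Z = Σ gᵢe^(−Eᵢ/kT) = 2·e^(−0) + 1·e^(−1.4904) + 3·e^(−2.3558) = 2.0000 + 0.22528 + 0.28445 = 2.5097.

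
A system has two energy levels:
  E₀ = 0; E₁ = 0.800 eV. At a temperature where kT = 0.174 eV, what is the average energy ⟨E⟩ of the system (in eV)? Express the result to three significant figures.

Eᵢ/kT = 0, 4.5977.
Z = Σ e^(−Eᵢ/kT) = e^(−0) + e^(−4.5977) = 1.0000 + 0.010075 = 1.0101.
⟨E⟩ = Σ Eᵢ e^(−Eᵢ/kT) / Z = (0·1.0000 + 0.800·0.010075) / 1.0101 = 0.00798 eV.

0.00798 eV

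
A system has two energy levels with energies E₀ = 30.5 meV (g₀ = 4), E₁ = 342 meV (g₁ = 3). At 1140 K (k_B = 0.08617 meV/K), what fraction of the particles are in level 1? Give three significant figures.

k_BT = 0.08617 × 1140 K = 98.234 meV.
Eᵢ/kT = 0.31048, 3.4815.
Z = Σ gᵢe^(−Eᵢ/kT) = 4·e^(−0.31048) + 3·e^(−3.4815) = 2.9324 + 0.092284 = 3.0247.
P₁ = g₁ e^(−E₁/kT) / Z = 0.092284/3.0247 = 0.0305.

0.0305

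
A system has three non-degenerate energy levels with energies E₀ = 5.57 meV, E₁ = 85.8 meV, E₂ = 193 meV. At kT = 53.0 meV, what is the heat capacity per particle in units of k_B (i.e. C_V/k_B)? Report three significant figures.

Eᵢ/kT = 0.10509, 1.6189, 3.6415.
Z = Σ e^(−Eᵢ/kT) = e^(−0.10509) + e^(−1.6189) + e^(−3.6415) = 0.90024 + 0.19812 + 0.026213 = 1.1246.
⟨E⟩ = 24.073 meV, ⟨E²⟩ = 2190.0 meV².
C_V/k_B = (⟨E²⟩ − ⟨E⟩²)/(kT)² = (2190.0 − 579.51)/2809.0 = 0.573.

0.573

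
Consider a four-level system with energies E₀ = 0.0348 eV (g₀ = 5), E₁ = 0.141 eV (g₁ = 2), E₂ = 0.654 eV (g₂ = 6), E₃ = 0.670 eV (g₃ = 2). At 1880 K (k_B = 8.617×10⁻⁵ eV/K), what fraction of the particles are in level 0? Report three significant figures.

0.805

k_BT = 8.617×10⁻⁵ × 1880 K = 0.16200 eV.
Eᵢ/kT = 0.21481, 0.87037, 4.0370, 4.1358.
Z = Σ gᵢe^(−Eᵢ/kT) = 5·e^(−0.21481) + 2·e^(−0.87037) + 6·e^(−4.0370) + 2·e^(−4.1358) = 4.0335 + 0.83759 + 0.10590 + 0.031980 = 5.0090.
P₀ = g₀ e^(−E₀/kT) / Z = 4.0335/5.0090 = 0.805.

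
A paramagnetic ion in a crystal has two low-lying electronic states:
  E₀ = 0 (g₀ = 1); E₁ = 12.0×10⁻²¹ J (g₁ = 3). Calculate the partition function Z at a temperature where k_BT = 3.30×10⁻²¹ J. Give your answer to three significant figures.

Eᵢ/kT = 0, 3.6364.
Z = Σ gᵢe^(−Eᵢ/kT) = 1·e^(−0) + 3·e^(−3.6364) = 1.0000 + 0.079041 = 1.0790.

Z = 1.08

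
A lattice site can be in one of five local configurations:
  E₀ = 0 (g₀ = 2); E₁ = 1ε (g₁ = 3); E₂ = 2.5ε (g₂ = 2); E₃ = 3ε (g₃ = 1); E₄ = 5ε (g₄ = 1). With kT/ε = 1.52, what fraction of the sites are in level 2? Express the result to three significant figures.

0.0938

Eᵢ/kT = 0, 0.65789, 1.6447, 1.9737, 3.2895.
Z = Σ gᵢe^(−Eᵢ/kT) = 2·e^(−0) + 3·e^(−0.65789) + 2·e^(−1.6447) + 1·e^(−1.9737) + 1·e^(−3.2895) = 2.0000 + 1.5538 + 0.38614 + 0.13894 + 0.037272 = 4.1162.
P₂ = g₂ e^(−E₂/kT) / Z = 0.38614/4.1162 = 0.0938.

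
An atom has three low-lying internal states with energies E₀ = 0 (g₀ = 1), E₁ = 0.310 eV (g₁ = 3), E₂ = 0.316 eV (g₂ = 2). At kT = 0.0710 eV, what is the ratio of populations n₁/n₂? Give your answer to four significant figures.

n₁/n₂ = (g₁/g₂) exp[−(E₁−E₂)/kT] = (3/2) × exp(−(-0.006 eV)/(0.0710 eV)) = (3/2) × exp(0.0845070) = 1.632.

1.632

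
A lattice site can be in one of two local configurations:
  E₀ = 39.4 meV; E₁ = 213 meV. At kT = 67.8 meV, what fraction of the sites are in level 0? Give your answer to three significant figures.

Eᵢ/kT = 0.58112, 3.1416.
Z = Σ e^(−Eᵢ/kT) = e^(−0.58112) + e^(−3.1416) = 0.55927 + 0.043214 = 0.60248.
P₀ = e^(−E₀/kT) / Z = 0.55927/0.60248 = 0.928.

0.928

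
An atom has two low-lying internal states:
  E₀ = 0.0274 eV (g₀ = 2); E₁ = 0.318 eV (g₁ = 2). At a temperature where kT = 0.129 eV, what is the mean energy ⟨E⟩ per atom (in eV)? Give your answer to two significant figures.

0.055 eV

Eᵢ/kT = 0.2124, 2.465.
Z = Σ gᵢe^(−Eᵢ/kT) = 2·e^(−0.2124) + 2·e^(−2.465) = 1.617 + 0.1700 = 1.787.
⟨E⟩ = Σ Eᵢ gᵢe^(−Eᵢ/kT) / Z = (0.0274·1.617 + 0.318·0.1700) / 1.787 = 0.055 eV.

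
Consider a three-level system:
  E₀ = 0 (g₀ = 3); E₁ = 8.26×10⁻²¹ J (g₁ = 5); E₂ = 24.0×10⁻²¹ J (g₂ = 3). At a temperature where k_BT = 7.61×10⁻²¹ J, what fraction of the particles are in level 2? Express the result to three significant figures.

Eᵢ/kT = 0, 1.0854, 3.1537.
Z = Σ gᵢe^(−Eᵢ/kT) = 3·e^(−0) + 5·e^(−1.0854) + 3·e^(−3.1537) = 3.0000 + 1.6888 + 0.12808 = 4.8169.
P₂ = g₂ e^(−E₂/kT) / Z = 0.12808/4.8169 = 0.0266.

0.0266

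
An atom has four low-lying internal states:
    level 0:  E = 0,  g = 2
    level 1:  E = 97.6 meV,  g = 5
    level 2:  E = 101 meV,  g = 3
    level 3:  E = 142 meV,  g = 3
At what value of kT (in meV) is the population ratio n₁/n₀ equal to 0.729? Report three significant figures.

79.2 meV

n₁/n₀ = (g₁/g₀) exp[−(E₁−E₀)/kT] = 0.729.
⇒ (E₁−E₀)/kT = ln((5/2)/0.729) = ln(3.4294) = 1.2324.
kT = 97.6 meV / 1.2324 = 79.2 meV.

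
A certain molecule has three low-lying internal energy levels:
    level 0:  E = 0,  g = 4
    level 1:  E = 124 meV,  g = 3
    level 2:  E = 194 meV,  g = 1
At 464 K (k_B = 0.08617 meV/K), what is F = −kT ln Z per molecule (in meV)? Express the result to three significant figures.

-56.8 meV

k_BT = 0.08617 × 464 K = 39.983 meV.
Eᵢ/kT = 0, 3.1013, 4.8521.
Z = Σ gᵢe^(−Eᵢ/kT) = 4·e^(−0) + 3·e^(−3.1013) + 1·e^(−4.8521) = 4.0000 + 0.13497 + 0.0078120 = 4.1428.
F = −kT ln Z = −39.983 × ln(4.1428) = −39.983 × 1.4214 = -56.8 meV.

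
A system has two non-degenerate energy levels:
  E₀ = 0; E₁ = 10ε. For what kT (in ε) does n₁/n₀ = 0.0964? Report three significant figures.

4.27 ε

n₁/n₀ = exp[−(E₁−E₀)/kT] = 0.0964.
⇒ (E₁−E₀)/kT = ln(1/0.0964) = ln(10.373) = 2.3392.
kT = 10ε / 2.3392 = 4.27 ε.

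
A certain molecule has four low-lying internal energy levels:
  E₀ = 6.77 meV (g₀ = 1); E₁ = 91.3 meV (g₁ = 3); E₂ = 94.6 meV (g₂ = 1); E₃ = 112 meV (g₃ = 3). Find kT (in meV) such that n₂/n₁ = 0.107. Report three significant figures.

2.90 meV

n₂/n₁ = (g₂/g₁) exp[−(E₂−E₁)/kT] = 0.107.
⇒ (E₂−E₁)/kT = ln((1/3)/0.107) = ln(3.1153) = 1.1363.
kT = 3.3 meV / 1.1363 = 2.90 meV.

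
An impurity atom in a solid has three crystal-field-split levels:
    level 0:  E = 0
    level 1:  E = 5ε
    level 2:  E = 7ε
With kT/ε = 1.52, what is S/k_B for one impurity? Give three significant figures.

Eᵢ/kT = 0, 3.2895, 4.6053.
Z = Σ e^(−Eᵢ/kT) = e^(−0) + e^(−3.2895) + e^(−4.6053) = 1.0000 + 0.037272 + 0.0099987 = 1.0473.
⟨E⟩ = Σ EᵢPᵢ = 0.24477 ε.
S/k_B = ln Z + ⟨E⟩/kT = ln(1.0473) + 0.24477/1.52 = 0.046215 + 0.16103 = 0.207.

0.207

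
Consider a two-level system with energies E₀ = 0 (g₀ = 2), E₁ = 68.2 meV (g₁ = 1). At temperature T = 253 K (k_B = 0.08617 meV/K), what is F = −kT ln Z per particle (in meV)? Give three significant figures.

k_BT = 0.08617 × 253 K = 21.801 meV.
Eᵢ/kT = 0, 3.1283.
Z = Σ gᵢe^(−Eᵢ/kT) = 2·e^(−0) + 1·e^(−3.1283) = 2.0000 + 0.043792 = 2.0438.
F = −kT ln Z = −21.801 × ln(2.0438) = −21.801 × 0.71481 = -15.6 meV.

-15.6 meV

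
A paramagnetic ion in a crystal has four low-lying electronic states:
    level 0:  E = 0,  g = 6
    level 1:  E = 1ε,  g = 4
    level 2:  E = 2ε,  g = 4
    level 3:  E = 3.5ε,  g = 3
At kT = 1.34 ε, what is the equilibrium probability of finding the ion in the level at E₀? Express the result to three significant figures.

Eᵢ/kT = 0, 0.74627, 1.4925, 2.6119.
Z = Σ gᵢe^(−Eᵢ/kT) = 6·e^(−0) + 4·e^(−0.74627) + 4·e^(−1.4925) + 3·e^(−2.6119) = 6.0000 + 1.8965 + 0.89924 + 0.22018 = 9.0159.
P₀ = g₀ e^(−E₀/kT) / Z = 6.0000/9.0159 = 0.665.

0.665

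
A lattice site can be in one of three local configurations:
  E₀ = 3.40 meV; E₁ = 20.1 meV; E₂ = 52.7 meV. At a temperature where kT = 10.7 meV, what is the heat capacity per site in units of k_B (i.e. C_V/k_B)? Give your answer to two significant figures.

0.50

Eᵢ/kT = 0.3178, 1.879, 4.925.
Z = Σ e^(−Eᵢ/kT) = e^(−0.3178) + e^(−1.879) + e^(−4.925) = 0.7277 + 0.1527 + 0.007263 = 0.8877.
⟨E⟩ = 6.676 meV, ⟨E²⟩ = 101.7 meV².
C_V/k_B = (⟨E²⟩ − ⟨E⟩²)/(kT)² = (101.7 − 44.57)/114.5 = 0.50.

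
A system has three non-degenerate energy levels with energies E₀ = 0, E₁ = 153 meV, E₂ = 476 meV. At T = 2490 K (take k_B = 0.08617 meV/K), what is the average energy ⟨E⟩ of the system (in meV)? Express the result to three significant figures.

k_BT = 0.08617 × 2490 K = 214.56 meV.
Eᵢ/kT = 0, 0.71309, 2.2185.
Z = Σ e^(−Eᵢ/kT) = e^(−0) + e^(−0.71309) + e^(−2.2185) = 1.0000 + 0.49013 + 0.10877 = 1.5989.
⟨E⟩ = Σ Eᵢ e^(−Eᵢ/kT) / Z = (0·1.0000 + 153·0.49013 + 476·0.10877) / 1.5989 = 79.3 meV.

79.3 meV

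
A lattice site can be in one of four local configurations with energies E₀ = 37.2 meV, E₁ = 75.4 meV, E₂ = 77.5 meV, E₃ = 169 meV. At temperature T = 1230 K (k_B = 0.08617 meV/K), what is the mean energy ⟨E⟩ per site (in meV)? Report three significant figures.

k_BT = 0.08617 × 1230 K = 105.99 meV.
Eᵢ/kT = 0.35098, 0.71139, 0.73120, 1.5945.
Z = Σ e^(−Eᵢ/kT) = e^(−0.35098) + e^(−0.71139) + e^(−0.73120) + e^(−1.5945) = 0.70400 + 0.49096 + 0.48133 + 0.20301 = 1.8793.
⟨E⟩ = Σ Eᵢ e^(−Eᵢ/kT) / Z = (37.2·0.70400 + 75.4·0.49096 + 77.5·0.48133 + 169·0.20301) / 1.8793 = 71.7 meV.

71.7 meV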